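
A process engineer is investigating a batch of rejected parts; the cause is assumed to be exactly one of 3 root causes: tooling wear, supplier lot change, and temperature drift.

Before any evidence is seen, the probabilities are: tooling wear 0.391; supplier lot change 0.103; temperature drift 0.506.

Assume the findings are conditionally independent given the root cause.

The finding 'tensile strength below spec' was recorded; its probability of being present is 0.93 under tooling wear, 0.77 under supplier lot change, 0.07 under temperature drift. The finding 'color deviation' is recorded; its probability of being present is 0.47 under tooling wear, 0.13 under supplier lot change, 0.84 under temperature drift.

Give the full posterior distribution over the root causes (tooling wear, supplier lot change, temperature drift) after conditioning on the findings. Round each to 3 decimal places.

By Bayes' rule with conditional independence, the unnormalized weight for each hypothesis is prior × ∏ likelihoods:
  tooling wear: 0.391 × 0.93 × 0.47 = 0.17091
  supplier lot change: 0.103 × 0.77 × 0.13 = 0.01031
  temperature drift: 0.506 × 0.07 × 0.84 = 0.029753
Marginal likelihood of the evidence = 0.21097.
P(tooling wear | evidence) = 0.17091 / 0.21097 ≈ 0.810
P(supplier lot change | evidence) = 0.01031 / 0.21097 ≈ 0.049
P(temperature drift | evidence) = 0.029753 / 0.21097 ≈ 0.141

0.810, 0.049, 0.141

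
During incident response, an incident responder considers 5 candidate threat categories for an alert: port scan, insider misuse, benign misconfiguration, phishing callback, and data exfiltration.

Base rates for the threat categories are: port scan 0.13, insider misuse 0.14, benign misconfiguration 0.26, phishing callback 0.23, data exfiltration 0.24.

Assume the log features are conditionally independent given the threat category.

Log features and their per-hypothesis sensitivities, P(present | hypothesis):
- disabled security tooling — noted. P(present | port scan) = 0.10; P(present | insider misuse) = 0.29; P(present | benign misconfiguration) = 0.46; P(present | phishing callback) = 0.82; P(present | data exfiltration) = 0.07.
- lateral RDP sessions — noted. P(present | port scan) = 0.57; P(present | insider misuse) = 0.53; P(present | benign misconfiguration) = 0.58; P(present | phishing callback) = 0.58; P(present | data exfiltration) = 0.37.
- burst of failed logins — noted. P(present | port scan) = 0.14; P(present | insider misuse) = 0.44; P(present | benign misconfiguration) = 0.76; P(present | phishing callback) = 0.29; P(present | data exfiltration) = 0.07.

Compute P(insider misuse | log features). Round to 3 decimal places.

0.099

By Bayes' rule with conditional independence, the unnormalized weight for each hypothesis is prior × ∏ likelihoods:
  port scan: 0.13 × 0.10 × 0.57 × 0.14 = 0.0010374
  insider misuse: 0.14 × 0.29 × 0.53 × 0.44 = 0.0094679
  benign misconfiguration: 0.26 × 0.46 × 0.58 × 0.76 = 0.05272
  phishing callback: 0.23 × 0.82 × 0.58 × 0.29 = 0.031723
  data exfiltration: 0.24 × 0.07 × 0.37 × 0.07 = 0.00043512
Normalizing constant Z = 0.0010374 + 0.0094679 + 0.05272 + 0.031723 + 0.00043512 = 0.095383.
P(insider misuse | evidence) = 0.0094679 / 0.095383 ≈ 0.099.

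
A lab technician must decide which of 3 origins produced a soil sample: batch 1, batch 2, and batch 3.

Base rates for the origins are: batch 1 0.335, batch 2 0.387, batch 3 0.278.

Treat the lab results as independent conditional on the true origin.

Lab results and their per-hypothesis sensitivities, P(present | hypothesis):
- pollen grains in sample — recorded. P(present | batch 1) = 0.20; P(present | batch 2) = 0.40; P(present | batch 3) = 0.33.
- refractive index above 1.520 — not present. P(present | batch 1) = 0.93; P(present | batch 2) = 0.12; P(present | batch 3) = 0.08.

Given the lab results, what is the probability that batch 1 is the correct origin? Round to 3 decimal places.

Multiply each prior by the joint likelihood of the lab result pattern (using 1 − P(present | H) for each absent lab result):
  batch 1: 0.335 × 0.20 × (1 − 0.93) = 0.00469
  batch 2: 0.387 × 0.40 × (1 − 0.12) = 0.13622
  batch 3: 0.278 × 0.33 × (1 − 0.08) = 0.084401
Marginal likelihood of the evidence = 0.22531.
P(batch 1 | evidence) = 0.00469 / 0.22531 ≈ 0.021.

0.021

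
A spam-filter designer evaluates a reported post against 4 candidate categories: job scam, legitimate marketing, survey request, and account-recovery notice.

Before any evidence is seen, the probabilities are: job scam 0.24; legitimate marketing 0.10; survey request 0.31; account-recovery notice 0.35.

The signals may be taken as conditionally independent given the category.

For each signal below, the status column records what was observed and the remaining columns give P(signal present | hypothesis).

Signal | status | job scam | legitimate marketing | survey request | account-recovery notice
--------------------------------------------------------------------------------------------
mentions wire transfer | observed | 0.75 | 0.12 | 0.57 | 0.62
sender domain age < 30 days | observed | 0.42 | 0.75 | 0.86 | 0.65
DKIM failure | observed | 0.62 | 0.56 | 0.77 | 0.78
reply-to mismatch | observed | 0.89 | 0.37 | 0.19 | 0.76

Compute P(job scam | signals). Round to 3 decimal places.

By Bayes' rule with conditional independence, the unnormalized weight for each hypothesis is prior × ∏ likelihoods:
  job scam: 0.24 × 0.75 × 0.42 × 0.62 × 0.89 = 0.041716
  legitimate marketing: 0.10 × 0.12 × 0.75 × 0.56 × 0.37 = 0.0018648
  survey request: 0.31 × 0.57 × 0.86 × 0.77 × 0.19 = 0.022232
  account-recovery notice: 0.35 × 0.62 × 0.65 × 0.78 × 0.76 = 0.083614
The unnormalized weights sum to 0.14943.
P(job scam | evidence) = 0.041716 / 0.14943 ≈ 0.279.

0.279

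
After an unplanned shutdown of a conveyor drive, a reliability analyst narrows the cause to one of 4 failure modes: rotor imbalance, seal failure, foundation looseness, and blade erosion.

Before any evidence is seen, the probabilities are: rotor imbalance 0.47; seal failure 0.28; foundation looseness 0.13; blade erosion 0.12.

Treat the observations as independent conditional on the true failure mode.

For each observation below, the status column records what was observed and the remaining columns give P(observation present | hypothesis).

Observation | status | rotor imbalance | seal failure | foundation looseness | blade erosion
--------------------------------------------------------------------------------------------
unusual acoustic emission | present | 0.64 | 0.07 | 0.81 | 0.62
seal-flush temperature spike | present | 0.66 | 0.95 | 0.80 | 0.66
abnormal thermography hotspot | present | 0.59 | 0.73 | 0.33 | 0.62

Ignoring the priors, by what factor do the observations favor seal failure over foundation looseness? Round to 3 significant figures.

0.227

Joint likelihood of the evidence pattern under each hypothesis:
  seal failure: 0.07 × 0.95 × 0.73 = 0.048545
  foundation looseness: 0.81 × 0.80 × 0.33 = 0.21384
Bayes factor = 0.048545 / 0.21384 ≈ 0.227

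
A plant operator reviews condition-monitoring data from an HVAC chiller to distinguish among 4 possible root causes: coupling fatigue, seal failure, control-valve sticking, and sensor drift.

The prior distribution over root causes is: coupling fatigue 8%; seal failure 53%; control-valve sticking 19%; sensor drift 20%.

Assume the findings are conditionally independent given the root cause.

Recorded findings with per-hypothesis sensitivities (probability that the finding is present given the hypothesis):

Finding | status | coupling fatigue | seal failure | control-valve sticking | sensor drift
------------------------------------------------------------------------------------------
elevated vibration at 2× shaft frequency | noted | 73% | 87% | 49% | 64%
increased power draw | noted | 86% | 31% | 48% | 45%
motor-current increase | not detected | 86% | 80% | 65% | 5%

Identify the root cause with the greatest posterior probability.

For each hypothesis, the unnormalized posterior weight is prior × product of the finding likelihoods (using 1 − P(present | H) for each absent finding):
  coupling fatigue: 0.08 × 0.73 × 0.86 × (1 − 0.86) = 0.0070314
  seal failure: 0.53 × 0.87 × 0.31 × (1 − 0.80) = 0.028588
  control-valve sticking: 0.19 × 0.49 × 0.48 × (1 − 0.65) = 0.015641
  sensor drift: 0.20 × 0.64 × 0.45 × (1 − 0.05) = 0.05472
Marginal likelihood of the evidence = 0.10598.
P(coupling fatigue | evidence) ≈ 0.0070314 / 0.10598 ≈ 0.066
P(seal failure | evidence) ≈ 0.028588 / 0.10598 ≈ 0.270
P(control-valve sticking | evidence) ≈ 0.015641 / 0.10598 ≈ 0.148
P(sensor drift | evidence) ≈ 0.05472 / 0.10598 ≈ 0.516
The largest is 0.516, so sensor drift is most probable.

sensor drift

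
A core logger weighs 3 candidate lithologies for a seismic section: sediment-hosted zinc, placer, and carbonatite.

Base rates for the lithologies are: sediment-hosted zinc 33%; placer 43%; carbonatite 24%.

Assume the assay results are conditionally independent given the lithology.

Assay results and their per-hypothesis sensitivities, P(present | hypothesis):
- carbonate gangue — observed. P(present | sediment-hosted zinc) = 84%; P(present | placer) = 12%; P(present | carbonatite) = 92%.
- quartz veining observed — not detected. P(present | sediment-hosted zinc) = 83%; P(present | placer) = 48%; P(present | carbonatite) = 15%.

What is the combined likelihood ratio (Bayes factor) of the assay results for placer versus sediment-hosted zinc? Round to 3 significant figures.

Take the product of per-assay result likelihoods under each hypothesis (using 1 − P(present | H) for each absent assay result), then divide.
  placer: 0.12 × (1 − 0.48) = 0.0624
  sediment-hosted zinc: 0.84 × (1 − 0.83) = 0.1428
Bayes factor = 0.0624 / 0.1428 ≈ 0.437

0.437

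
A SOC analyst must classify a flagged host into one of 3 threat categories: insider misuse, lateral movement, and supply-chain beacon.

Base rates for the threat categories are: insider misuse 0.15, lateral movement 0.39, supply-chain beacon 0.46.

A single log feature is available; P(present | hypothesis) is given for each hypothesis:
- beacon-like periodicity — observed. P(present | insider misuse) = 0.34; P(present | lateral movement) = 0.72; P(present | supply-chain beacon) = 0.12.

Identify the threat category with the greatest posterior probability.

For each hypothesis, the unnormalized posterior weight is prior × likelihood:
  insider misuse: 0.15 × 0.34 = 0.051
  lateral movement: 0.39 × 0.72 = 0.2808
  supply-chain beacon: 0.46 × 0.12 = 0.0552
Marginal likelihood of the evidence = 0.387.
P(insider misuse | evidence) ≈ 0.051 / 0.387 ≈ 0.132
P(lateral movement | evidence) ≈ 0.2808 / 0.387 ≈ 0.726
P(supply-chain beacon | evidence) ≈ 0.0552 / 0.387 ≈ 0.143
The largest is 0.726, so lateral movement is most probable.

lateral movement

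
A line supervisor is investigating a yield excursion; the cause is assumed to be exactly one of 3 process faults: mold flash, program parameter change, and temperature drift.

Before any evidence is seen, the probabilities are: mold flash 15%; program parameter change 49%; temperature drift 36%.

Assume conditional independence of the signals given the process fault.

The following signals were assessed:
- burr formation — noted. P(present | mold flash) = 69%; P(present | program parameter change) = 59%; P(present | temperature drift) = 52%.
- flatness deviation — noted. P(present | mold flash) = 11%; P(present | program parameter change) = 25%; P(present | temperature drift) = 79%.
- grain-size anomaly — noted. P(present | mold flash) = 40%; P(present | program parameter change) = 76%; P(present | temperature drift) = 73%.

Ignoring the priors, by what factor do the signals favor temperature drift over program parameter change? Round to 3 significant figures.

2.68

Joint likelihood of the signal pattern under each hypothesis:
  temperature drift: 0.52 × 0.79 × 0.73 = 0.29988
  program parameter change: 0.59 × 0.25 × 0.76 = 0.1121
Bayes factor = 0.29988 / 0.1121 ≈ 2.68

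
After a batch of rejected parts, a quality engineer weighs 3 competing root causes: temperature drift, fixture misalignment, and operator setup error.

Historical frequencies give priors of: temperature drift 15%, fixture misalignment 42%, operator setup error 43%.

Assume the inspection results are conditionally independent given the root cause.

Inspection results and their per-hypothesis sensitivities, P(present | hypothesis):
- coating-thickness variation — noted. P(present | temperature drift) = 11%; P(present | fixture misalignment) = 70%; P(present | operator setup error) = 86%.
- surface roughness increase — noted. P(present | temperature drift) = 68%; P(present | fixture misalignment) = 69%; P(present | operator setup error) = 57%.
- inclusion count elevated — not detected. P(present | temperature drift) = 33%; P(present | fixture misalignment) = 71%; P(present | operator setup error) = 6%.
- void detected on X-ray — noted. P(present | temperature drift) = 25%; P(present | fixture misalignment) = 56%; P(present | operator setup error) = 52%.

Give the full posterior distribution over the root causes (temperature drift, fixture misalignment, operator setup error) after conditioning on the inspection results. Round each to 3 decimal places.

For each hypothesis, the unnormalized posterior weight is prior × product of the inspection result likelihoods (using 1 − P(present | H) for each absent inspection result):
  temperature drift: 0.15 × 0.11 × 0.68 × (1 − 0.33) × 0.25 = 0.0018793
  fixture misalignment: 0.42 × 0.70 × 0.69 × (1 − 0.71) × 0.56 = 0.032944
  operator setup error: 0.43 × 0.86 × 0.57 × (1 − 0.06) × 0.52 = 0.10303
The unnormalized weights sum to 0.13786.
P(temperature drift | evidence) = 0.0018793 / 0.13786 ≈ 0.014
P(fixture misalignment | evidence) = 0.032944 / 0.13786 ≈ 0.239
P(operator setup error | evidence) = 0.10303 / 0.13786 ≈ 0.747

0.014, 0.239, 0.747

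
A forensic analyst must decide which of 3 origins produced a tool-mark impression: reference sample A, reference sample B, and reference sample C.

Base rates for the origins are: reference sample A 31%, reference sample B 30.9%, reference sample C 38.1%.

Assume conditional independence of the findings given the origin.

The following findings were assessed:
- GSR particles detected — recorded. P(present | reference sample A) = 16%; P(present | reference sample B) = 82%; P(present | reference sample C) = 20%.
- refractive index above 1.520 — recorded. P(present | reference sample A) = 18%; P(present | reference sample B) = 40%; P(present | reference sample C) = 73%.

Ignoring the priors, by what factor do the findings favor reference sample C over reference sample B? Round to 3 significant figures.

Take the product of per-finding likelihoods under each hypothesis, then divide.
  reference sample C: 0.20 × 0.73 = 0.146
  reference sample B: 0.82 × 0.40 = 0.328
Bayes factor = 0.146 / 0.328 ≈ 0.445

0.445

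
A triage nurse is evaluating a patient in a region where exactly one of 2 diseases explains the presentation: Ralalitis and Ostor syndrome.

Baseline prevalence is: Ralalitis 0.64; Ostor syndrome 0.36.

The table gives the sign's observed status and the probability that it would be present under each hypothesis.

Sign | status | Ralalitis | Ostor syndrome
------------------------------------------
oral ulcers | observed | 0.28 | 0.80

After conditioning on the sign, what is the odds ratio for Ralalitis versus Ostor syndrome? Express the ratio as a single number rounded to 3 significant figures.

0.622

Unnormalized posterior weight (prior times the sign likelihood) for each of the two hypotheses:
  Ralalitis: 0.64 × 0.28 = 0.1792
  Ostor syndrome: 0.36 × 0.80 = 0.288
Odds(Ralalitis : Ostor syndrome) = 0.1792 / 0.288 ≈ 0.622.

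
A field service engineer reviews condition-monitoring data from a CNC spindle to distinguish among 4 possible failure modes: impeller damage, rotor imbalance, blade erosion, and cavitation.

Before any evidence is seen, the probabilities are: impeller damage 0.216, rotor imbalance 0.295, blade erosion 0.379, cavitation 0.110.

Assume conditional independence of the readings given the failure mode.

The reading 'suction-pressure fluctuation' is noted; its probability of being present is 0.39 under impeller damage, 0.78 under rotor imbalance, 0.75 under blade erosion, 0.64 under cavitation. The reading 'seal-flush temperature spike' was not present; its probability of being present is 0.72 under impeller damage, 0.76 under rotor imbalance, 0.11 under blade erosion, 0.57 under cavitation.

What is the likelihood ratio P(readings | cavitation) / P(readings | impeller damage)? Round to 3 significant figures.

The Bayes factor is the ratio of the joint likelihoods of the reading pattern under the two hypotheses (using 1 − P(present | H) for each absent reading).
  cavitation: 0.64 × (1 − 0.57) = 0.2752
  impeller damage: 0.39 × (1 − 0.72) = 0.1092
Bayes factor = 0.2752 / 0.1092 ≈ 2.52

2.52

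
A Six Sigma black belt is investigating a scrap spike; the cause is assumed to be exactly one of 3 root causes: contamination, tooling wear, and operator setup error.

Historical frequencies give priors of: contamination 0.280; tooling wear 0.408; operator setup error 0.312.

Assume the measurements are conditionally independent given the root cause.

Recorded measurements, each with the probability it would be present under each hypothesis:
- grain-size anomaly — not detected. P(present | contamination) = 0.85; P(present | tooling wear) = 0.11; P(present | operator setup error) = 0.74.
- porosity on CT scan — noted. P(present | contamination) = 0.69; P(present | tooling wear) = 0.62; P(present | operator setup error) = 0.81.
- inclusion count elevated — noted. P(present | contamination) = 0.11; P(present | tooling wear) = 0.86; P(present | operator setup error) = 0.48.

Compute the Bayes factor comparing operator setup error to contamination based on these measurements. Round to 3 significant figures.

8.88

Take the product of per-measurement likelihoods under each hypothesis (using 1 − P(present | H) for each absent measurement), then divide.
  operator setup error: (1 − 0.74) × 0.81 × 0.48 = 0.10109
  contamination: (1 − 0.85) × 0.69 × 0.11 = 0.011385
Bayes factor = 0.10109 / 0.011385 ≈ 8.88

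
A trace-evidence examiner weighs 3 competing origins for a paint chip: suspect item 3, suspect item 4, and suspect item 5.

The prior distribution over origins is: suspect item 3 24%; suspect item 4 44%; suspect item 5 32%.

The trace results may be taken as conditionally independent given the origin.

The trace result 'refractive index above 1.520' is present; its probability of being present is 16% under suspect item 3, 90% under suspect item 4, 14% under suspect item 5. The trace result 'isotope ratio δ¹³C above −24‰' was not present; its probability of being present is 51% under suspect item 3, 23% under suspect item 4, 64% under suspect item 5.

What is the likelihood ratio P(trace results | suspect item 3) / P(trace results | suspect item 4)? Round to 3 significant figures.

0.113

Joint likelihood of the trace result pattern under each hypothesis (using 1 − P(present | H) for each absent trace result):
  suspect item 3: 0.16 × (1 − 0.51) = 0.0784
  suspect item 4: 0.90 × (1 − 0.23) = 0.693
Bayes factor = 0.0784 / 0.693 ≈ 0.113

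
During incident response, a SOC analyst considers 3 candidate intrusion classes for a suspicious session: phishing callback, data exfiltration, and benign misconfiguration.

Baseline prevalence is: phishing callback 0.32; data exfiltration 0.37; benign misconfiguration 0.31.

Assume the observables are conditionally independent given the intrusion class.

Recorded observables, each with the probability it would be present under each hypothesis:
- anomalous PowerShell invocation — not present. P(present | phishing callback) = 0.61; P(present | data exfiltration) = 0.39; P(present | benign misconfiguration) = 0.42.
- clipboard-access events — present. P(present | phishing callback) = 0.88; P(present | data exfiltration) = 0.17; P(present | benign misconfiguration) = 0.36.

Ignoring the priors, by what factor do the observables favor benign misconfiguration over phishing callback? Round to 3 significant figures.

0.608

Take the product of per-observable likelihoods under each hypothesis (using 1 − P(present | H) for each absent observable), then divide.
  benign misconfiguration: (1 − 0.42) × 0.36 = 0.2088
  phishing callback: (1 − 0.61) × 0.88 = 0.3432
Bayes factor = 0.2088 / 0.3432 ≈ 0.608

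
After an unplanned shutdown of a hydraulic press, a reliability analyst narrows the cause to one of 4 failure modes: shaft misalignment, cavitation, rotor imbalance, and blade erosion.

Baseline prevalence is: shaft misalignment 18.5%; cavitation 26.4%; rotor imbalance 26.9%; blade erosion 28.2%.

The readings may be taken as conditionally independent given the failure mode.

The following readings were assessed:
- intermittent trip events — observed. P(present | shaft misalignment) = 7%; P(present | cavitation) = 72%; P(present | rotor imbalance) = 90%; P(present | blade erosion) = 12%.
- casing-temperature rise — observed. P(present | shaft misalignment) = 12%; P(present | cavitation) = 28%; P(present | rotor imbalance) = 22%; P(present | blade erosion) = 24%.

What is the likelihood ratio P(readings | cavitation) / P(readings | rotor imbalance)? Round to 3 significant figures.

1.02

Take the product of per-reading likelihoods under each hypothesis, then divide.
  cavitation: 0.72 × 0.28 = 0.2016
  rotor imbalance: 0.90 × 0.22 = 0.198
Bayes factor = 0.2016 / 0.198 ≈ 1.02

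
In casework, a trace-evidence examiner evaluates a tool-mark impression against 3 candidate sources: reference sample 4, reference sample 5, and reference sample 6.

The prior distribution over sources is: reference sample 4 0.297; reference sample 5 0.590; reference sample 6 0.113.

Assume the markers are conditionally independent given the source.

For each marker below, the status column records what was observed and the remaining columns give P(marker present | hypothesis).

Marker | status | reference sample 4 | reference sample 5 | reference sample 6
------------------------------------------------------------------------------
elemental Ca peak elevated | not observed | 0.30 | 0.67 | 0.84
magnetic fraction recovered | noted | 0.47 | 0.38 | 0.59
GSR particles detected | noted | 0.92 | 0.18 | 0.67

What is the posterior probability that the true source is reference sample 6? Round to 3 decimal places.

0.065

Multiply each prior by the joint likelihood of the marker pattern (using 1 − P(present | H) for each absent marker):
  reference sample 4: 0.297 × (1 − 0.30) × 0.47 × 0.92 = 0.089896
  reference sample 5: 0.590 × (1 − 0.67) × 0.38 × 0.18 = 0.013317
  reference sample 6: 0.113 × (1 − 0.84) × 0.59 × 0.67 = 0.007147
Normalizing constant Z = 0.089896 + 0.013317 + 0.007147 = 0.11036.
P(reference sample 6 | evidence) = 0.007147 / 0.11036 ≈ 0.065.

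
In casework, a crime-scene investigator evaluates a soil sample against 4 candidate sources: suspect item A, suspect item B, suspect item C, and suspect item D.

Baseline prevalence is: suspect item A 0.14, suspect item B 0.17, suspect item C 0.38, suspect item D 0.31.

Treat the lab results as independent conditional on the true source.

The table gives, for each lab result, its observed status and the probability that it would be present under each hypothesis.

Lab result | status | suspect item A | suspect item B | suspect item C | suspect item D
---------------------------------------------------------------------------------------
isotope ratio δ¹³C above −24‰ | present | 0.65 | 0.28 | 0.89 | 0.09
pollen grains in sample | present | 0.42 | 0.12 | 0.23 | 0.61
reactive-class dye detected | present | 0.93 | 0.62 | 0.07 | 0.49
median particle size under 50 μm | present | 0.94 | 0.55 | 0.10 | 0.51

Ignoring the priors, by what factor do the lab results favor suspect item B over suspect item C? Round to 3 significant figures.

Take the product of per-lab result likelihoods under each hypothesis, then divide.
  suspect item B: 0.28 × 0.12 × 0.62 × 0.55 = 0.011458
  suspect item C: 0.89 × 0.23 × 0.07 × 0.10 = 0.0014329
Bayes factor = 0.011458 / 0.0014329 ≈ 8.00

8.00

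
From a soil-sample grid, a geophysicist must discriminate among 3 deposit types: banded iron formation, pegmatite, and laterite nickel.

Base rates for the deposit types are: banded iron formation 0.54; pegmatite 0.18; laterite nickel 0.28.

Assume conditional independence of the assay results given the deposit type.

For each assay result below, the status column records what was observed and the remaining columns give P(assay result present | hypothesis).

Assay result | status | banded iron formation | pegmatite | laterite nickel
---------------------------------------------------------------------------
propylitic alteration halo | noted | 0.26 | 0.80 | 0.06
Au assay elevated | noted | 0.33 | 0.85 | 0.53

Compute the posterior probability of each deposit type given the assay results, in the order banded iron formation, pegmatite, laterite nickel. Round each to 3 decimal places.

0.261, 0.689, 0.050

Multiply each prior by the joint likelihood of the assay result pattern:
  banded iron formation: 0.54 × 0.26 × 0.33 = 0.046332
  pegmatite: 0.18 × 0.80 × 0.85 = 0.1224
  laterite nickel: 0.28 × 0.06 × 0.53 = 0.008904
Normalizing constant Z = 0.046332 + 0.1224 + 0.008904 = 0.17764.
P(banded iron formation | evidence) = 0.046332 / 0.17764 ≈ 0.261
P(pegmatite | evidence) = 0.1224 / 0.17764 ≈ 0.689
P(laterite nickel | evidence) = 0.008904 / 0.17764 ≈ 0.050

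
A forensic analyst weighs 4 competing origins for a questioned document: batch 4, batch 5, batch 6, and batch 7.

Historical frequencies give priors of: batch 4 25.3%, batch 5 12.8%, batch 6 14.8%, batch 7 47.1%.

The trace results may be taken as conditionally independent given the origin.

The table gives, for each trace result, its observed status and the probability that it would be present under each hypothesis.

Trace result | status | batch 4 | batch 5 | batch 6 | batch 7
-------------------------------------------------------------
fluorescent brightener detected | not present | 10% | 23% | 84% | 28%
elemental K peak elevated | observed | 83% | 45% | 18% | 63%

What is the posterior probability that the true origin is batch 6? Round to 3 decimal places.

0.009

For each hypothesis, the unnormalized posterior weight is prior × product of the trace result likelihoods (using 1 − P(present | H) for each absent trace result):
  batch 4: 0.253 × (1 − 0.10) × 0.83 = 0.18899
  batch 5: 0.128 × (1 − 0.23) × 0.45 = 0.044352
  batch 6: 0.148 × (1 − 0.84) × 0.18 = 0.0042624
  batch 7: 0.471 × (1 − 0.28) × 0.63 = 0.21365
The unnormalized weights sum to 0.45125.
P(batch 6 | evidence) = 0.0042624 / 0.45125 ≈ 0.009.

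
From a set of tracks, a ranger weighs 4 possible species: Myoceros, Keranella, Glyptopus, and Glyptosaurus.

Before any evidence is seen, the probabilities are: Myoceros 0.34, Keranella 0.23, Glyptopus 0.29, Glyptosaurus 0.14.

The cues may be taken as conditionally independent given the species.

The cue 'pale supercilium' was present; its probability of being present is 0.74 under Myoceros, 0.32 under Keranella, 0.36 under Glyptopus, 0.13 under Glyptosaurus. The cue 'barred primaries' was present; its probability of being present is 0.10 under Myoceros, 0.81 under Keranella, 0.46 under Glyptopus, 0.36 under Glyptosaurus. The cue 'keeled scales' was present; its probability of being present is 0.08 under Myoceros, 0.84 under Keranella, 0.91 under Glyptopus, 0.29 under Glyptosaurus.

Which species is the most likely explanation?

Keranella

Multiply each prior by the joint likelihood of the cue pattern:
  Myoceros: 0.34 × 0.74 × 0.10 × 0.08 = 0.0020128
  Keranella: 0.23 × 0.32 × 0.81 × 0.84 = 0.050077
  Glyptopus: 0.29 × 0.36 × 0.46 × 0.91 = 0.043702
  Glyptosaurus: 0.14 × 0.13 × 0.36 × 0.29 = 0.0019001
Marginal likelihood of the evidence = 0.097692.
P(Myoceros | evidence) ≈ 0.0020128 / 0.097692 ≈ 0.021
P(Keranella | evidence) ≈ 0.050077 / 0.097692 ≈ 0.513
P(Glyptopus | evidence) ≈ 0.043702 / 0.097692 ≈ 0.447
P(Glyptosaurus | evidence) ≈ 0.0019001 / 0.097692 ≈ 0.019
The largest is 0.513, so Keranella is most probable.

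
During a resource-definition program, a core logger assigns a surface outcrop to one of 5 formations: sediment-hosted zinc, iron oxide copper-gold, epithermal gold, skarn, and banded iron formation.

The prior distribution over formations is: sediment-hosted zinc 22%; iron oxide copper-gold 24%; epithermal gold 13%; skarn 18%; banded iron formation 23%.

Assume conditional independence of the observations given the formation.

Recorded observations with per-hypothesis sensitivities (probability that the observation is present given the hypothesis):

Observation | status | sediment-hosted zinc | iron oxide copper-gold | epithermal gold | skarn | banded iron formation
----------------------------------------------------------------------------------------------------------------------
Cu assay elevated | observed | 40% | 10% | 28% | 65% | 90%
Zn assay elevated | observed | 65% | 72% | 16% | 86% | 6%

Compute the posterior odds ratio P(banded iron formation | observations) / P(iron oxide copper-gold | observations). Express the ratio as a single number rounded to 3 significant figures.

Unnormalized posterior weight (prior times the observation likelihoods) for each of the two hypotheses:
  banded iron formation: 0.23 × 0.90 × 0.06 = 0.01242
  iron oxide copper-gold: 0.24 × 0.10 × 0.72 = 0.01728
Odds(banded iron formation : iron oxide copper-gold) = 0.01242 / 0.01728 ≈ 0.719.

0.719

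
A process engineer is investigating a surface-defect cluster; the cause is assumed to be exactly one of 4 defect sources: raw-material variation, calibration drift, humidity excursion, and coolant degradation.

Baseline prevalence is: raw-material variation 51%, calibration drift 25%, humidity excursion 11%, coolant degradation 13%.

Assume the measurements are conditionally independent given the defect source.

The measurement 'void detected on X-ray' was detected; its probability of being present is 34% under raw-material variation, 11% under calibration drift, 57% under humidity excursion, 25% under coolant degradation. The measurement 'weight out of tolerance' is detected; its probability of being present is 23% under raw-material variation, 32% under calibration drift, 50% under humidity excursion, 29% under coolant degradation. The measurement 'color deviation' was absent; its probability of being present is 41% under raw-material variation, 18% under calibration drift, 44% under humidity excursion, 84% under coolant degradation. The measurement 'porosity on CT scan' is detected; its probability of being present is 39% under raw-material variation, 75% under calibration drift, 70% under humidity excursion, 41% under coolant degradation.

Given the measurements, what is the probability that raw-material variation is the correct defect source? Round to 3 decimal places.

0.334

For each hypothesis, the unnormalized posterior weight is prior × product of the measurement likelihoods (using 1 − P(present | H) for each absent measurement):
  raw-material variation: 0.51 × 0.34 × 0.23 × (1 − 0.41) × 0.39 = 0.0091768
  calibration drift: 0.25 × 0.11 × 0.32 × (1 − 0.18) × 0.75 = 0.005412
  humidity excursion: 0.11 × 0.57 × 0.50 × (1 − 0.44) × 0.70 = 0.012289
  coolant degradation: 0.13 × 0.25 × 0.29 × (1 − 0.84) × 0.41 = 0.00061828
Normalizing constant Z = 0.0091768 + 0.005412 + 0.012289 + 0.00061828 = 0.027496.
P(raw-material variation | evidence) = 0.0091768 / 0.027496 ≈ 0.334.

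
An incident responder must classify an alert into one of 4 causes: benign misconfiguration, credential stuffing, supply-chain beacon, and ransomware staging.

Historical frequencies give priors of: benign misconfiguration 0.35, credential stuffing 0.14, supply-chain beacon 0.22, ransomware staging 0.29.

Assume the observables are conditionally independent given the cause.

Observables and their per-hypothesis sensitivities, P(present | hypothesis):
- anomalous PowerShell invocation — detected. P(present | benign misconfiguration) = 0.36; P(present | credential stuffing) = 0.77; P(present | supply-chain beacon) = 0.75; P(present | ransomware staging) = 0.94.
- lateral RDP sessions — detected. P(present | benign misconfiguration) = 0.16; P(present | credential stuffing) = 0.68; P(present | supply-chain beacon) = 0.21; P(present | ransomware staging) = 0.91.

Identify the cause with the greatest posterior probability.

ransomware staging

By Bayes' rule with conditional independence, the unnormalized weight for each hypothesis is prior × ∏ likelihoods:
  benign misconfiguration: 0.35 × 0.36 × 0.16 = 0.02016
  credential stuffing: 0.14 × 0.77 × 0.68 = 0.073304
  supply-chain beacon: 0.22 × 0.75 × 0.21 = 0.03465
  ransomware staging: 0.29 × 0.94 × 0.91 = 0.24807
The unnormalized weights sum to 0.37618.
P(benign misconfiguration | evidence) ≈ 0.02016 / 0.37618 ≈ 0.054
P(credential stuffing | evidence) ≈ 0.073304 / 0.37618 ≈ 0.195
P(supply-chain beacon | evidence) ≈ 0.03465 / 0.37618 ≈ 0.092
P(ransomware staging | evidence) ≈ 0.24807 / 0.37618 ≈ 0.659
The largest is 0.659, so ransomware staging is most probable.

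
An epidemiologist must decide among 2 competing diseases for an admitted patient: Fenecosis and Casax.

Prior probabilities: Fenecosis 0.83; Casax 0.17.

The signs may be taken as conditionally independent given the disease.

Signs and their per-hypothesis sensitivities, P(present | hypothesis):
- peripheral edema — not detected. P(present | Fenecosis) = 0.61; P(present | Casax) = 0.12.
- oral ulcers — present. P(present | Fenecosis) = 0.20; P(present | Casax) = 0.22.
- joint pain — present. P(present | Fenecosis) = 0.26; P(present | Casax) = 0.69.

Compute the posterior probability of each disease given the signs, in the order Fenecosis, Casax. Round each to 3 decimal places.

For each hypothesis, the unnormalized posterior weight is prior × product of the sign likelihoods (using 1 − P(present | H) for each absent sign):
  Fenecosis: 0.83 × (1 − 0.61) × 0.20 × 0.26 = 0.016832
  Casax: 0.17 × (1 − 0.12) × 0.22 × 0.69 = 0.022709
Normalizing constant Z = 0.016832 + 0.022709 = 0.039542.
P(Fenecosis | evidence) = 0.016832 / 0.039542 ≈ 0.426
P(Casax | evidence) = 0.022709 / 0.039542 ≈ 0.574

0.426, 0.574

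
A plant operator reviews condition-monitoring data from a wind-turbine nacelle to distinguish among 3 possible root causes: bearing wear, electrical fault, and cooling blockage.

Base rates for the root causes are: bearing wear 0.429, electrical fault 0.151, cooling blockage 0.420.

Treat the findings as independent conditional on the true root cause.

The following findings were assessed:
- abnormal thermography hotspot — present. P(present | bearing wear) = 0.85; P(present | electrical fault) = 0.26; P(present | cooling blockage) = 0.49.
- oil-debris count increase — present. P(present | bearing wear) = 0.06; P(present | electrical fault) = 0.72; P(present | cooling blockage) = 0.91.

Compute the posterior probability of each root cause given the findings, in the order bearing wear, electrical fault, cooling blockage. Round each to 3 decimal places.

By Bayes' rule with conditional independence, the unnormalized weight for each hypothesis is prior × ∏ likelihoods:
  bearing wear: 0.429 × 0.85 × 0.06 = 0.021879
  electrical fault: 0.151 × 0.26 × 0.72 = 0.028267
  cooling blockage: 0.420 × 0.49 × 0.91 = 0.18728
The unnormalized weights sum to 0.23742.
P(bearing wear | evidence) = 0.021879 / 0.23742 ≈ 0.092
P(electrical fault | evidence) = 0.028267 / 0.23742 ≈ 0.119
P(cooling blockage | evidence) = 0.18728 / 0.23742 ≈ 0.789

0.092, 0.119, 0.789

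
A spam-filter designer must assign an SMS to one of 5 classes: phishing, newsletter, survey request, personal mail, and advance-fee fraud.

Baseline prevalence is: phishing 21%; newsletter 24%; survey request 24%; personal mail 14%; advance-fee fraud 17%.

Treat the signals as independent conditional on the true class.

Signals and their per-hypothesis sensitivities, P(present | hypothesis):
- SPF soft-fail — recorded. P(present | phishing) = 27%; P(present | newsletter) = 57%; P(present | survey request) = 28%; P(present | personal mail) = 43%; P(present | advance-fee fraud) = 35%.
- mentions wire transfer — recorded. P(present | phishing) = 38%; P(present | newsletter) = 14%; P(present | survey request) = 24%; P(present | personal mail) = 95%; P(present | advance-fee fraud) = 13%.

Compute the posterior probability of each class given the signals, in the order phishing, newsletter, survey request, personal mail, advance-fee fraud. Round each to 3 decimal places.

Multiply each prior by the joint likelihood of the signal pattern:
  phishing: 0.21 × 0.27 × 0.38 = 0.021546
  newsletter: 0.24 × 0.57 × 0.14 = 0.019152
  survey request: 0.24 × 0.28 × 0.24 = 0.016128
  personal mail: 0.14 × 0.43 × 0.95 = 0.05719
  advance-fee fraud: 0.17 × 0.35 × 0.13 = 0.007735
The unnormalized weights sum to 0.12175.
P(phishing | evidence) = 0.021546 / 0.12175 ≈ 0.177
P(newsletter | evidence) = 0.019152 / 0.12175 ≈ 0.157
P(survey request | evidence) = 0.016128 / 0.12175 ≈ 0.132
P(personal mail | evidence) = 0.05719 / 0.12175 ≈ 0.470
P(advance-fee fraud | evidence) = 0.007735 / 0.12175 ≈ 0.064

0.177, 0.157, 0.132, 0.470, 0.064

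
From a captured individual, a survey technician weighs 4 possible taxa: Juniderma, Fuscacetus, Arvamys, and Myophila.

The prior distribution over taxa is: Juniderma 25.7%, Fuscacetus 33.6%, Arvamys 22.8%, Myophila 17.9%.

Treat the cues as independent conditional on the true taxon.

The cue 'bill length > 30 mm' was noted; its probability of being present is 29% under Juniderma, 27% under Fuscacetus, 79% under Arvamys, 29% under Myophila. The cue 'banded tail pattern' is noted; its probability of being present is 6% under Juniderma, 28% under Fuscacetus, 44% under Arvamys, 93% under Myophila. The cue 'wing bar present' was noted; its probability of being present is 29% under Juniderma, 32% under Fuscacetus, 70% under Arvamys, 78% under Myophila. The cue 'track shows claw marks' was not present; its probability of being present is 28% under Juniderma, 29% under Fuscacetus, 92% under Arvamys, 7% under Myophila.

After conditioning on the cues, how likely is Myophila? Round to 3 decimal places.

Multiply each prior by the joint likelihood of the cue pattern (using 1 − P(present | H) for each absent cue):
  Juniderma: 0.257 × 0.29 × 0.06 × 0.29 × (1 − 0.28) = 0.00093371
  Fuscacetus: 0.336 × 0.27 × 0.28 × 0.32 × (1 − 0.29) = 0.0057712
  Arvamys: 0.228 × 0.79 × 0.44 × 0.70 × (1 − 0.92) = 0.0044382
  Myophila: 0.179 × 0.29 × 0.93 × 0.78 × (1 − 0.07) = 0.03502
The unnormalized weights sum to 0.046163.
P(Myophila | evidence) = 0.03502 / 0.046163 ≈ 0.759.

0.759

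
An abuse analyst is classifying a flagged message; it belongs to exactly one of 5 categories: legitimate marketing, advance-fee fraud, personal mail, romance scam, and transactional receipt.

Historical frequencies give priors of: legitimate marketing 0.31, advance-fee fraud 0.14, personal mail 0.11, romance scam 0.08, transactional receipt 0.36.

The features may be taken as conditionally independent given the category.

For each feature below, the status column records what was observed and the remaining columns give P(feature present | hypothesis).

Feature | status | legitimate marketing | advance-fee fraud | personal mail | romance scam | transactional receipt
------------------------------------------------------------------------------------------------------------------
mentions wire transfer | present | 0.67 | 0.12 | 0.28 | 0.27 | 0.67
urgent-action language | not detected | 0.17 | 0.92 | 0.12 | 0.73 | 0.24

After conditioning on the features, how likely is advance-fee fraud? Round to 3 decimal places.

By Bayes' rule with conditional independence, the unnormalized weight for each hypothesis is prior × ∏ likelihoods (using 1 − P(present | H) for each absent feature):
  legitimate marketing: 0.31 × 0.67 × (1 − 0.17) = 0.17239
  advance-fee fraud: 0.14 × 0.12 × (1 − 0.92) = 0.001344
  personal mail: 0.11 × 0.28 × (1 − 0.12) = 0.027104
  romance scam: 0.08 × 0.27 × (1 − 0.73) = 0.005832
  transactional receipt: 0.36 × 0.67 × (1 − 0.24) = 0.18331
The unnormalized weights sum to 0.38998.
P(advance-fee fraud | evidence) = 0.001344 / 0.38998 ≈ 0.003.

0.003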